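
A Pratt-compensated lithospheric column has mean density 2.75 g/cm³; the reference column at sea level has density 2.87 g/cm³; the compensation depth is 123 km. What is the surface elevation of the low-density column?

ρ_ref D = ρ (D + h) → h = D (ρ_ref − ρ)/ρ.
h = 123 km × (2.87 − 2.75)/2.75 = 5.37 km.

5.37 km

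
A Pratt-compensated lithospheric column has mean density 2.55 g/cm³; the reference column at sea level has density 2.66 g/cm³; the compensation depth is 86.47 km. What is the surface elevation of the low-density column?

3.73 km

ρ_ref D = ρ (D + h) → h = D (ρ_ref − ρ)/ρ.
h = 86.47 km × (2.66 − 2.55)/2.55 = 3.73 km.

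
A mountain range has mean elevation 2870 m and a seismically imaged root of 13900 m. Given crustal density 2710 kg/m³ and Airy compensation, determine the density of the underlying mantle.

Airy balance: ρ_c h = (ρ_m − ρ_c) r → ρ_m = ρ_c (1 + h/r).
ρ_m = 2710 × (1 + 2870 m/13900 m) = 3270 kg/m³.

3270 kg/m³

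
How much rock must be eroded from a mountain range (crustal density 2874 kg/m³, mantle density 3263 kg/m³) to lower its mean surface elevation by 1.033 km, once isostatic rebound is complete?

Net drop Δ = e − u = e − e ρ_c/ρ_m = e (ρ_m − ρ_c)/ρ_m.
e = Δ ρ_m/(ρ_m − ρ_c) = 1.033 km × 3263/389 = 8.66 km.

8.66 km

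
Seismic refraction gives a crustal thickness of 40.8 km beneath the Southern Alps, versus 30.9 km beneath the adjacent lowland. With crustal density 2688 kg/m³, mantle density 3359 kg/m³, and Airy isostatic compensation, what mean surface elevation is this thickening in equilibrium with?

Excess crust Δ = 40.8 km − 30.9 km = 9.9 km, split between elevation h and root r with h + r = Δ.
Airy balance ρ_c h = (ρ_m − ρ_c) r gives r = h ρ_c/(ρ_m − ρ_c), so h (1 + ρ_c/(ρ_m − ρ_c)) = Δ, i.e. h = Δ (ρ_m − ρ_c)/ρ_m.
h = 9.9 km × 671/3359 = 1.98 km.

1.98 km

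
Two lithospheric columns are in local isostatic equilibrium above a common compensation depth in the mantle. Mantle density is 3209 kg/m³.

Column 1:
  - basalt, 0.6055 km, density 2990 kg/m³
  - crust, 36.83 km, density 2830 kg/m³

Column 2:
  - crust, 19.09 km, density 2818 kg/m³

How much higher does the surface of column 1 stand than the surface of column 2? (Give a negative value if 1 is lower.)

2.07 km

For any compensation level in the mantle, the mantle terms cancel and isostasy reduces to e = (Σt_1 − Σt_2) − (Σ(ρt)_1 − Σ(ρt)_2) / ρ_m.
Σt_1 = 37.4355 km; Σt_2 = 19.09 km; Σ(ρt)_1 = 106039.345; Σ(ρt)_2 = 53795.62 (in km·kg/m³).
e = (37.4355 − 19.09) − (106039.345 − 53795.62) / 3209 = 2.07 km.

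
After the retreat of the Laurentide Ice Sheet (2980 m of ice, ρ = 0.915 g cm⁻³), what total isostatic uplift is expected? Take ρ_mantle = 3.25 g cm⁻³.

Removing the load lets mantle flow back in; uplift u satisfies ρ_ice t = ρ_m u.
u = t ρ_ice/ρ_m = 2980 m × 0.915/3.25 = 839 m.

839 m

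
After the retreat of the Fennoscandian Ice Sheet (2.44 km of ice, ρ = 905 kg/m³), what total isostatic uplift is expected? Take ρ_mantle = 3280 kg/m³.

0.673 km

Removing the load lets mantle flow back in; uplift u satisfies ρ_ice t = ρ_m u.
u = t ρ_ice/ρ_m = 2.44 km × 905/3280 = 0.673 km.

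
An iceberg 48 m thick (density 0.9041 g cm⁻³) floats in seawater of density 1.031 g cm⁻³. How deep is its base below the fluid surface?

42.1 m

Draft d = t ρ_obj/ρ_fluid = 48 m × 0.9041/1.031 = 42.1 m.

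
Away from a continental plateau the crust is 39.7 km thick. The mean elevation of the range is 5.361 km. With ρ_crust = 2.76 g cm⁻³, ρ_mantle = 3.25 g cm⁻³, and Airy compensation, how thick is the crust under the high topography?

75.3 km

Root depth r = h ρ_c / (ρ_m − ρ_c) = 5.361 km × 2.76 / 0.49 = 30.2 km.
Total thickness = T + h + r = 39.7 km + 5.361 km + 30.2 km = 75.3 km.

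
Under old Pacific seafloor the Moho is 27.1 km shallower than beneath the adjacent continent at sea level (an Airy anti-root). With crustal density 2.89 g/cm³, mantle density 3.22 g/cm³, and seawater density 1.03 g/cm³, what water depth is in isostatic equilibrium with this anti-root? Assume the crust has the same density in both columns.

Replacing a thickness d of crust by seawater at the top must be balanced by replacing crust with mantle at the base: d (ρ_c − ρ_w) = a (ρ_m − ρ_c).
d = a (ρ_m − ρ_c)/(ρ_c − ρ_w) = 27.1 km × 0.33/1.86 = 4.81 km.

4.81 km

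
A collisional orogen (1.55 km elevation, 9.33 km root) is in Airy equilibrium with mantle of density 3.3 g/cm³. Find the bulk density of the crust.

2.83 g/cm³

ρ_c h = (ρ_m − ρ_c) r → ρ_c (h + r) = ρ_m r → ρ_c = ρ_m r / (h + r).
ρ_c = 3.3 × 9.33 km / (1.55 km + 9.33 km) = 2.83 g/cm³.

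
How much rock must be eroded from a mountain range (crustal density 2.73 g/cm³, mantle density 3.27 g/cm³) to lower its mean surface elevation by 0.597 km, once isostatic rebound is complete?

Net drop Δ = e − u = e − e ρ_c/ρ_m = e (ρ_m − ρ_c)/ρ_m.
e = Δ ρ_m/(ρ_m − ρ_c) = 0.597 km × 3.27/0.54 = 3.62 km.

3.62 km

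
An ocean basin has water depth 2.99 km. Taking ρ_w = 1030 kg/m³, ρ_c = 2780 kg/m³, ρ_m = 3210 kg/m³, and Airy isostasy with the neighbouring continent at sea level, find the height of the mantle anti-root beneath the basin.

12.2 km

Isostatic balance requires: replacing crust with seawater at the top is compensated by replacing crust with mantle at the base: d (ρ_c − ρ_w) = a (ρ_m − ρ_c).
a = d (ρ_c − ρ_w)/(ρ_m − ρ_c) = 2.99 km × 1750/430 = 12.2 km.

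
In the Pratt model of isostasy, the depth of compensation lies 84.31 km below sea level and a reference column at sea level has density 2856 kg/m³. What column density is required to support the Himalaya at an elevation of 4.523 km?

2710 kg/m³

Pratt balance: ρ_ref D = ρ (D + h).
ρ = ρ_ref D/(D + h) = 2856 × 84.31 km/(84.31 km + 4.523 km) = 2710 kg/m³.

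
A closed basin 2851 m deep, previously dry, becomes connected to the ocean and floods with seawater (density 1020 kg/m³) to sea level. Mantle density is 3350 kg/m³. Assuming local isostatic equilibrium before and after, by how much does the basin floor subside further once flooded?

1250 m

After flooding the water column is d + s deep. Its weight must equal the weight of mantle displaced by the extra subsidence s: (d + s) ρ_w = s ρ_m.
s = d ρ_w / (ρ_m − ρ_w) = 2851 m × 1020/(3350 − 1020) = 1250 m.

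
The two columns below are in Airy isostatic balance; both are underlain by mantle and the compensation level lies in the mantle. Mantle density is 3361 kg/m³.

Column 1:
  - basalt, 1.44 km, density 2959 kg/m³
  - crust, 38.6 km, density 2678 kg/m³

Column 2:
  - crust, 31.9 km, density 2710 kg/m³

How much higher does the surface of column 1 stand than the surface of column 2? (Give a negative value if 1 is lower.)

1.84 km

For any compensation level in the mantle, the mantle terms cancel and isostasy reduces to e = (Σt_1 − Σt_2) − (Σ(ρt)_1 − Σ(ρt)_2) / ρ_m.
Σt_1 = 40.04 km; Σt_2 = 31.9 km; Σ(ρt)_1 = 107631.76; Σ(ρt)_2 = 86449 (in km·kg/m³).
e = (40.04 − 31.9) − (107631.76 − 86449) / 3361 = 1.84 km.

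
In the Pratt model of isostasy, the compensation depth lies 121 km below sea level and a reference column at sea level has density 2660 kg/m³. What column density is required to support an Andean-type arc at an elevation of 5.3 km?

2550 kg/m³

Pratt balance: ρ_ref D = ρ (D + h).
ρ = ρ_ref D/(D + h) = 2660 × 121 km/(121 km + 5.3 km) = 2550 kg/m³.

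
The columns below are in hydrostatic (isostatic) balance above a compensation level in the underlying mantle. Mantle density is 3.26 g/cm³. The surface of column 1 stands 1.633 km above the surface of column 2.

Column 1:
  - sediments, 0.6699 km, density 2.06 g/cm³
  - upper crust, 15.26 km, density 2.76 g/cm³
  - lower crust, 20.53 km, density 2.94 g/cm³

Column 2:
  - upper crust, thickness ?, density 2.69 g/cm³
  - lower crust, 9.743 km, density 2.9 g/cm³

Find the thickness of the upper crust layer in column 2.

10.8 km

Take the compensation level at the base of the deeper column (depth z_c below the surface of column 1) and equate Σ ρ_i t_i down to z_c; mantle fills any gap and the z_c terms cancel.
Column 1: 0.6699×2.06 + 15.26×2.76 + 20.53×2.94 + (z_c − 36.4599)×3.26
Column 2: 1.633×0 + x×2.69 + 9.743×2.9 + (z_c − 1.633 − 9.743 − x)×3.26
The z_c×3.26 term appears on both sides and cancels. Collect the known terms of each column as K = Σ(ρt)_known − 3.26 × (depth of known layers): K_1 = 103.855794 − 3.26×36.4599 = −15.00348; K_2 = 28.2547 − 3.26×(1.633 + 9.743) = −8.83106.
Balance: K_1 = K_2 − x×(3.26 − 2.69), so x = (K_2 − K_1)/(3.26 − 2.69) = 6.17242/0.57 = 10.8 km.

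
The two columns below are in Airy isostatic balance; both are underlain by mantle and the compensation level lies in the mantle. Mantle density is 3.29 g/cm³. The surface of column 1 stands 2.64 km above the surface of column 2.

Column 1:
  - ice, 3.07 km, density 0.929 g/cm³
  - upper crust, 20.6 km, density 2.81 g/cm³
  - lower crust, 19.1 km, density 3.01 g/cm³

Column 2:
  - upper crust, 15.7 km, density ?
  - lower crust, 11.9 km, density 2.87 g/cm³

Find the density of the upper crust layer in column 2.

2.73 g/cm³

Take the compensation level at the base of the deeper column (depth z_c below the surface of column 1) and equate Σ ρ_i t_i down to z_c; mantle fills any gap and the z_c terms cancel.
Column 1: 3.07×0.929 + 20.6×2.81 + 19.1×3.01 + (z_c − 42.77)×3.29
Column 2: 2.64×0 + 15.7×ρ + 11.9×2.87 + (z_c − 2.64 − 27.6)×3.29
The z_c×3.29 term appears on both sides and cancels. Collect the known terms of each column as K = Σ(ρt)_known − 3.29 × (depth of known layers): K_1 = 118.22903 − 3.29×42.77 = −22.48427; K_2 = 34.153 − 3.29×(2.64 + 27.6) = −65.3366.
Balance: K_1 = K_2 + 15.7×ρ, so ρ = (K_1 − K_2)/15.7 = 42.8523/15.7 = 2.73 g/cm³.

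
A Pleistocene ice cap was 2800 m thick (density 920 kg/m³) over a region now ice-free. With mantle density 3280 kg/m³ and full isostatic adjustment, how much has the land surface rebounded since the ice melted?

785 m

Removing the load lets mantle flow back in; uplift u satisfies ρ_ice t = ρ_m u.
u = t ρ_ice/ρ_m = 2800 m × 920/3280 = 785 m.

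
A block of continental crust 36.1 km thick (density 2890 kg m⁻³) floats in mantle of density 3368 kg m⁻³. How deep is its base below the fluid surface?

Draft d = t ρ_obj/ρ_fluid = 36.1 km × 2890/3368 = 31 km.

31 km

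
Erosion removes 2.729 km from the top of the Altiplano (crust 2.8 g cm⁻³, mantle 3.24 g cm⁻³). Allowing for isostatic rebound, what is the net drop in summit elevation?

Rebound u = e ρ_c/ρ_m = 2.729 km × 2.8/3.24 = 2.358 km.
Net surface drop = e − u = 2.729 km − 2.358 km = e (ρ_m − ρ_c)/ρ_m = 0.371 km.

0.371 km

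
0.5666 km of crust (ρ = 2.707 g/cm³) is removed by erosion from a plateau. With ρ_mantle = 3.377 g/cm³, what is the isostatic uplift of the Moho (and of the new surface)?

Unloading: uplift u = e ρ_c/ρ_m = 0.5666 km × 2.707/3.377 = 0.454 km.

0.454 km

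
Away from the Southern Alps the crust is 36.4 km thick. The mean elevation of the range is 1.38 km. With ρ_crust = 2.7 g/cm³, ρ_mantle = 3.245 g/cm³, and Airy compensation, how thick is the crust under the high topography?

Root depth r = h ρ_c / (ρ_m − ρ_c) = 1.38 km × 2.7 / 0.545 = 6.837 km.
Total thickness = T + h + r = 36.4 km + 1.38 km + 6.837 km = 44.6 km.

44.6 km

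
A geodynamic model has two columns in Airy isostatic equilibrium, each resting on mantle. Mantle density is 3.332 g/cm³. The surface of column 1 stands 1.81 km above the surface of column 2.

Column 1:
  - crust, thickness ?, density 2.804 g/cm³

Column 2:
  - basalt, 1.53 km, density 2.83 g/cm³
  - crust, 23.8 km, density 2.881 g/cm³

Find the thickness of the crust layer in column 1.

33.2 km

Take the compensation level at the base of the deeper column (depth z_c below the surface of column 1) and equate Σ ρ_i t_i down to z_c; mantle fills any gap and the z_c terms cancel.
Column 1: x×2.804 + (z_c − 0 − x)×3.332
Column 2: 1.81×0 + 1.53×2.83 + 23.8×2.881 + (z_c − 1.81 − 25.33)×3.332
The z_c×3.332 term appears on both sides and cancels. Collect the known terms of each column as K = Σ(ρt)_known − 3.332 × (depth of known layers): K_1 = 0 − 3.332×0 = 0; K_2 = 72.8977 − 3.332×(1.81 + 25.33) = −17.53278.
Balance: K_1 − x×(3.332 − 2.804) = K_2, so x = (K_1 − K_2)/(3.332 − 2.804) = 17.5328/0.528 = 33.2 km.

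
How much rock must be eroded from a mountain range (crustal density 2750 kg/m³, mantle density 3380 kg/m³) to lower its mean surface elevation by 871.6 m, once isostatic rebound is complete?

Net drop Δ = e − u = e − e ρ_c/ρ_m = e (ρ_m − ρ_c)/ρ_m.
e = Δ ρ_m/(ρ_m − ρ_c) = 871.6 m × 3380/630 = 4680 m.

4680 m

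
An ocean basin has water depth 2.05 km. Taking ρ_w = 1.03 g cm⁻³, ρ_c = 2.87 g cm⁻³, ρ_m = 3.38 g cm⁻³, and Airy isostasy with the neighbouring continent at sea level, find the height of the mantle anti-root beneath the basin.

7.4 km

By Archimedes' principle applied to the lithosphere: replacing crust with seawater at the top is compensated by replacing crust with mantle at the base: d (ρ_c − ρ_w) = a (ρ_m − ρ_c).
a = d (ρ_c − ρ_w)/(ρ_m − ρ_c) = 2.05 km × 1.84/0.51 = 7.4 km.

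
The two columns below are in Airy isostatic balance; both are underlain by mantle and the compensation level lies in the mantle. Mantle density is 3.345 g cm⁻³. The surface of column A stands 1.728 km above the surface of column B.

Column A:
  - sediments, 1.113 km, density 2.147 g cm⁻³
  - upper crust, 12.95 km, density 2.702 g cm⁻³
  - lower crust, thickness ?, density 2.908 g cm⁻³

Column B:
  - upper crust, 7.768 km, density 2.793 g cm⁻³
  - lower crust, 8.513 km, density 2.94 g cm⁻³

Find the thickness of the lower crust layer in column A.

Take the compensation level at the base of the deeper column (depth z_c below the surface of column A) and equate Σ ρ_i t_i down to z_c; mantle fills any gap and the z_c terms cancel.
Column A: 1.113×2.147 + 12.95×2.702 + x×2.908 + (z_c − 14.063 − x)×3.345
Column B: 1.728×0 + 7.768×2.793 + 8.513×2.94 + (z_c − 1.728 − 16.281)×3.345
The z_c×3.345 term appears on both sides and cancels. Collect the known terms of each column as K = Σ(ρt)_known − 3.345 × (depth of known layers): K_A = 37.380511 − 3.345×14.063 = −9.660224; K_B = 46.724244 − 3.345×(1.728 + 16.281) = −13.515861.
Balance: K_A − x×(3.345 − 2.908) = K_B, so x = (K_A − K_B)/(3.345 − 2.908) = 3.85564/0.437 = 8.82 km.

8.82 km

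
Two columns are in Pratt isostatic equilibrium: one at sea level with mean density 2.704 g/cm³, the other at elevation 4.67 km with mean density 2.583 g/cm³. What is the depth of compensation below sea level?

99.7 km

ρ_ref D = ρ (D + h) → D (ρ_ref − ρ) = ρ h.
D = ρ h/(ρ_ref − ρ) = 2.583 × 4.67 km/(2.704 − 2.583) = 99.7 km.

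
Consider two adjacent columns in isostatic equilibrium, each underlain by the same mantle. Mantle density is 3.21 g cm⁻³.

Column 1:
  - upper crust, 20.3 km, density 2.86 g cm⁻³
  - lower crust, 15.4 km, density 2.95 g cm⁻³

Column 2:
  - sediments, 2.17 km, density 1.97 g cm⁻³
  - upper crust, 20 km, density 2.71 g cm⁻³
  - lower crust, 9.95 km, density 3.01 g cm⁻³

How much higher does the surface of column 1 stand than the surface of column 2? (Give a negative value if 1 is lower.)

For any compensation level in the mantle, the mantle terms cancel and isostasy reduces to e = (Σt_1 − Σt_2) − (Σ(ρt)_1 − Σ(ρt)_2) / ρ_m.
Σt_1 = 35.7 km; Σt_2 = 32.12 km; Σ(ρt)_1 = 103.488; Σ(ρt)_2 = 88.4244 (in km·g cm⁻³).
e = (35.7 − 32.12) − (103.488 − 88.4244) / 3.21 = −1.11 km.

−1.11 km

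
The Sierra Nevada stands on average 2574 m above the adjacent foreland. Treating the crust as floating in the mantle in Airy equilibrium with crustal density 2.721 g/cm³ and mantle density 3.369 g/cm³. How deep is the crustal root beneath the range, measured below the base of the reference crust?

10800 m

Balancing pressure at the compensation depth: the weight of the topography is balanced by the buoyancy of the root, ρ_c h = (ρ_m − ρ_c) r.
r = h · ρ_c / (ρ_m − ρ_c) = 2574 m × 2.721 / (3.369 − 2.721) = 10800 m.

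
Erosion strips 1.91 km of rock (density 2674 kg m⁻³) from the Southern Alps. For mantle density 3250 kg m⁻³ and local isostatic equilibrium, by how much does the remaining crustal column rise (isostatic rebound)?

1.57 km

Unloading: uplift u = e ρ_c/ρ_m = 1.91 km × 2674/3250 = 1.57 km.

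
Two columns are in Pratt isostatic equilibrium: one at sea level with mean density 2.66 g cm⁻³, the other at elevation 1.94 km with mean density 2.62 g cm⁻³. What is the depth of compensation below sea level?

ρ_ref D = ρ (D + h) → D (ρ_ref − ρ) = ρ h.
D = ρ h/(ρ_ref − ρ) = 2.62 × 1.94 km/(2.66 − 2.62) = 127 km.

127 km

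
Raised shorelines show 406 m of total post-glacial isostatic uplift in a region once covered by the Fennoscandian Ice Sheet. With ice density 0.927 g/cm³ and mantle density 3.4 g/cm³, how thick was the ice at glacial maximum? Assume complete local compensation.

u = t ρ_ice/ρ_m → t = u ρ_m/ρ_ice = 406 m × 3.4/0.927 = 1490 m.

1490 m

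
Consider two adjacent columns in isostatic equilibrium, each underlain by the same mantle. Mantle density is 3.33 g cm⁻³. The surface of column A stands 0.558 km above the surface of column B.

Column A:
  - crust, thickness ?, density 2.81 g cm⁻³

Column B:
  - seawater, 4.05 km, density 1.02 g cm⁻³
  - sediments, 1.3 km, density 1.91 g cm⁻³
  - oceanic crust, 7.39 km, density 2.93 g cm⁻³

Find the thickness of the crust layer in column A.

30.8 km

Take the compensation level at the base of the deeper column (depth z_c below the surface of column A) and equate Σ ρ_i t_i down to z_c; mantle fills any gap and the z_c terms cancel.
Column A: x×2.81 + (z_c − 0 − x)×3.33
Column B: 0.558×0 + 4.05×1.02 + 1.3×1.91 + 7.39×2.93 + (z_c − 0.558 − 12.74)×3.33
The z_c×3.33 term appears on both sides and cancels. Collect the known terms of each column as K = Σ(ρt)_known − 3.33 × (depth of known layers): K_A = 0 − 3.33×0 = 0; K_B = 28.2667 − 3.33×(0.558 + 12.74) = −16.01564.
Balance: K_A − x×(3.33 − 2.81) = K_B, so x = (K_A − K_B)/(3.33 − 2.81) = 16.0156/0.52 = 30.8 km.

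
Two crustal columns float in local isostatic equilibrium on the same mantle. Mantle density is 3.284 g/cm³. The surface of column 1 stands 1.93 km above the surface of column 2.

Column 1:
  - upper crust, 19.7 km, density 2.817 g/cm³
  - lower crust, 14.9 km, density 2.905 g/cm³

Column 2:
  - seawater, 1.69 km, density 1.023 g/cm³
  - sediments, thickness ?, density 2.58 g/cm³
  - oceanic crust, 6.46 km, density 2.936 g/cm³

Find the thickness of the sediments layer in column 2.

3.47 km

Take the compensation level at the base of the deeper column (depth z_c below the surface of column 1) and equate Σ ρ_i t_i down to z_c; mantle fills any gap and the z_c terms cancel.
Column 1: 19.7×2.817 + 14.9×2.905 + (z_c − 34.6)×3.284
Column 2: 1.93×0 + 1.69×1.023 + x×2.58 + 6.46×2.936 + (z_c − 1.93 − 8.15 − x)×3.284
The z_c×3.284 term appears on both sides and cancels. Collect the known terms of each column as K = Σ(ρt)_known − 3.284 × (depth of known layers): K_1 = 98.7794 − 3.284×34.6 = −14.847; K_2 = 20.69543 − 3.284×(1.93 + 8.15) = −12.40729.
Balance: K_1 = K_2 − x×(3.284 − 2.58), so x = (K_2 − K_1)/(3.284 − 2.58) = 2.43971/0.704 = 3.47 km.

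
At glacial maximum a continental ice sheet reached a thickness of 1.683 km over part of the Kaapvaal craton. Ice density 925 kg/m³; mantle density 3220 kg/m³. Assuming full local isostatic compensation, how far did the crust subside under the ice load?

0.483 km

Equating mass per unit area of the two columns: the ice load ρ_ice t is balanced by mantle displaced below, ρ_m s.
s = t ρ_ice / ρ_m = 1.683 km × 925/3220 = 0.483 km.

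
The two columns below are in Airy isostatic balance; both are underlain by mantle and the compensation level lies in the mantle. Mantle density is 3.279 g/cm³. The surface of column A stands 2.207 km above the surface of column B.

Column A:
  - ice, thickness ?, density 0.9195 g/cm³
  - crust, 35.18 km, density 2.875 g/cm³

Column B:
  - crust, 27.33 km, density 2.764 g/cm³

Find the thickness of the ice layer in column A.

3.01 km

Take the compensation level at the base of the deeper column (depth z_c below the surface of column A) and equate Σ ρ_i t_i down to z_c; mantle fills any gap and the z_c terms cancel.
Column A: x×0.9195 + 35.18×2.875 + (z_c − 35.18 − x)×3.279
Column B: 2.207×0 + 27.33×2.764 + (z_c − 2.207 − 27.33)×3.279
The z_c×3.279 term appears on both sides and cancels. Collect the known terms of each column as K = Σ(ρt)_known − 3.279 × (depth of known layers): K_A = 101.1425 − 3.279×35.18 = −14.21272; K_B = 75.54012 − 3.279×(2.207 + 27.33) = −21.311703.
Balance: K_A − x×(3.279 − 0.9195) = K_B, so x = (K_A − K_B)/(3.279 − 0.9195) = 7.09898/2.3595 = 3.01 km.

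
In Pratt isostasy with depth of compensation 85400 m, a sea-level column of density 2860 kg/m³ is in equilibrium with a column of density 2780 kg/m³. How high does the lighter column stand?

ρ_ref D = ρ (D + h) → h = D (ρ_ref − ρ)/ρ.
h = 85400 m × (2860 − 2780)/2780 = 2460 m.

2460 m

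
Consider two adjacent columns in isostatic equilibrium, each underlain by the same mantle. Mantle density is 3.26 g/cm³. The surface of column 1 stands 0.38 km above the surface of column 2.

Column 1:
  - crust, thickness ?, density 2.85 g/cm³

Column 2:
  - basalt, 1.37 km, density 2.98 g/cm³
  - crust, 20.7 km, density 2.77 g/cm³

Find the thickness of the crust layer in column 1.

Take the compensation level at the base of the deeper column (depth z_c below the surface of column 1) and equate Σ ρ_i t_i down to z_c; mantle fills any gap and the z_c terms cancel.
Column 1: x×2.85 + (z_c − 0 − x)×3.26
Column 2: 0.38×0 + 1.37×2.98 + 20.7×2.77 + (z_c − 0.38 − 22.07)×3.26
The z_c×3.26 term appears on both sides and cancels. Collect the known terms of each column as K = Σ(ρt)_known − 3.26 × (depth of known layers): K_1 = 0 − 3.26×0 = 0; K_2 = 61.4216 − 3.26×(0.38 + 22.07) = −11.7654.
Balance: K_1 − x×(3.26 − 2.85) = K_2, so x = (K_1 − K_2)/(3.26 − 2.85) = 11.7654/0.41 = 28.7 km.

28.7 km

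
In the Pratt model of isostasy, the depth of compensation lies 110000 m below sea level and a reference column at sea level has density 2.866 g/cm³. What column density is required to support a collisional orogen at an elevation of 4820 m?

2.75 g/cm³

Pratt balance: ρ_ref D = ρ (D + h).
ρ = ρ_ref D/(D + h) = 2.866 × 110000 m/(110000 m + 4820 m) = 2.75 g/cm³.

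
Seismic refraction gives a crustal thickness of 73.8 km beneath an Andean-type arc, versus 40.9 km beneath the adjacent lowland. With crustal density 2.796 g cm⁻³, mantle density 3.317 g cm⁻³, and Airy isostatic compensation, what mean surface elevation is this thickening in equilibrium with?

Excess crust Δ = 73.8 km − 40.9 km = 32.9 km, split between elevation h and root r with h + r = Δ.
Airy balance ρ_c h = (ρ_m − ρ_c) r gives r = h ρ_c/(ρ_m − ρ_c), so h (1 + ρ_c/(ρ_m − ρ_c)) = Δ, i.e. h = Δ (ρ_m − ρ_c)/ρ_m.
h = 32.9 km × 0.521/3.317 = 5.17 km.

5.17 km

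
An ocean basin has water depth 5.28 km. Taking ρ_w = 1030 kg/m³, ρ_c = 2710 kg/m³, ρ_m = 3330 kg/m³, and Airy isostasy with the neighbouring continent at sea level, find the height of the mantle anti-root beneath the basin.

14.3 km

By Archimedes' principle applied to the lithosphere: replacing crust with seawater at the top is compensated by replacing crust with mantle at the base: d (ρ_c − ρ_w) = a (ρ_m − ρ_c).
a = d (ρ_c − ρ_w)/(ρ_m − ρ_c) = 5.28 km × 1680/620 = 14.3 km.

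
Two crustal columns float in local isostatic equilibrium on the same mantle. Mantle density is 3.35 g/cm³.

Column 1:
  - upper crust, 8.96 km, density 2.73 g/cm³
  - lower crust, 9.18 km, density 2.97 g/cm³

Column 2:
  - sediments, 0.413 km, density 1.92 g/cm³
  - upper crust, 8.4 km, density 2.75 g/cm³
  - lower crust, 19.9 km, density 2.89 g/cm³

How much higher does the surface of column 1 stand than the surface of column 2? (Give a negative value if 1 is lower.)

For any compensation level in the mantle, the mantle terms cancel and isostasy reduces to e = (Σt_1 − Σt_2) − (Σ(ρt)_1 − Σ(ρt)_2) / ρ_m.
Σt_1 = 18.14 km; Σt_2 = 28.713 km; Σ(ρt)_1 = 51.7254; Σ(ρt)_2 = 81.40396 (in km·g/cm³).
e = (18.14 − 28.713) − (51.7254 − 81.40396) / 3.35 = −1.71 km.

−1.71 km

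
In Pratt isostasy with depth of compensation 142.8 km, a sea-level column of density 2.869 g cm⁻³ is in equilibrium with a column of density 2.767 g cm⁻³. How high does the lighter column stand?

ρ_ref D = ρ (D + h) → h = D (ρ_ref − ρ)/ρ.
h = 142.8 km × (2.869 − 2.767)/2.767 = 5.26 km.

5.26 km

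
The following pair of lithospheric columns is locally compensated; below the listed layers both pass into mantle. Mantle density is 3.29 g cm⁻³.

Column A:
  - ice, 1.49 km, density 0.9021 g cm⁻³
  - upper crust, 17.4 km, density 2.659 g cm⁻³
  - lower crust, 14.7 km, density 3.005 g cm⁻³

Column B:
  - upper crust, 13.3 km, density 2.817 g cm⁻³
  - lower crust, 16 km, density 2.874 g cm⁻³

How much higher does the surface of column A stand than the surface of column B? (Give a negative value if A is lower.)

For any compensation level in the mantle, the mantle terms cancel and isostasy reduces to e = (Σt_A − Σt_B) − (Σ(ρt)_A − Σ(ρt)_B) / ρ_m.
Σt_A = 33.59 km; Σt_B = 29.3 km; Σ(ρt)_A = 91.784229; Σ(ρt)_B = 83.4501 (in km·g cm⁻³).
e = (33.59 − 29.3) − (91.784229 − 83.4501) / 3.29 = 1.76 km.

1.76 km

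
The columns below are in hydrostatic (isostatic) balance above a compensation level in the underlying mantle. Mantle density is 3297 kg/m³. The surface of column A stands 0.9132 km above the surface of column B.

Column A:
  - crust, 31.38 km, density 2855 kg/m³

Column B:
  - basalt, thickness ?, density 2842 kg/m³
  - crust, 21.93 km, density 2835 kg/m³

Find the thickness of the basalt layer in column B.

Take the compensation level at the base of the deeper column (depth z_c below the surface of column A) and equate Σ ρ_i t_i down to z_c; mantle fills any gap and the z_c terms cancel.
Column A: 31.38×2855 + (z_c − 31.38)×3297
Column B: 0.9132×0 + x×2842 + 21.93×2835 + (z_c − 0.9132 − 21.93 − x)×3297
The z_c×3297 term appears on both sides and cancels. Collect the known terms of each column as K = Σ(ρt)_known − 3297 × (depth of known layers): K_A = 89589.9 − 3297×31.38 = −13869.96; K_B = 62171.55 − 3297×(0.9132 + 21.93) = −13142.4804.
Balance: K_A = K_B − x×(3297 − 2842), so x = (K_B − K_A)/(3297 − 2842) = 727.48/455 = 1.6 km.

1.6 km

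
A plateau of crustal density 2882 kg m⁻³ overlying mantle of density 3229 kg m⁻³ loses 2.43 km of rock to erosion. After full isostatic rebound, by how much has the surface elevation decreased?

Rebound u = e ρ_c/ρ_m = 2.43 km × 2882/3229 = 2.169 km.
Net surface drop = e − u = 2.43 km − 2.169 km = e (ρ_m − ρ_c)/ρ_m = 0.261 km.

0.261 km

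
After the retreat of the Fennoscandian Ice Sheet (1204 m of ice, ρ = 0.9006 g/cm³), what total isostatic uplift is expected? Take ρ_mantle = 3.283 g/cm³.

Removing the load lets mantle flow back in; uplift u satisfies ρ_ice t = ρ_m u.
u = t ρ_ice/ρ_m = 1204 m × 0.9006/3.283 = 330 m.

330 m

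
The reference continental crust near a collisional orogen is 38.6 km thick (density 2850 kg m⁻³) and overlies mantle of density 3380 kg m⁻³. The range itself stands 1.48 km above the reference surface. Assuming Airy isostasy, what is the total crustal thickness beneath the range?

Root depth r = h ρ_c / (ρ_m − ρ_c) = 1.48 km × 2850 / 530 = 7.958 km.
Total thickness = T + h + r = 38.6 km + 1.48 km + 7.958 km = 48 km.

48 km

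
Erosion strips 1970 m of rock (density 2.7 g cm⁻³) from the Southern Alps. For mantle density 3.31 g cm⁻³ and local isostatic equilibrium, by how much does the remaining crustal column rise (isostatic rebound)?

1610 m

Unloading: uplift u = e ρ_c/ρ_m = 1970 m × 2.7/3.31 = 1610 m.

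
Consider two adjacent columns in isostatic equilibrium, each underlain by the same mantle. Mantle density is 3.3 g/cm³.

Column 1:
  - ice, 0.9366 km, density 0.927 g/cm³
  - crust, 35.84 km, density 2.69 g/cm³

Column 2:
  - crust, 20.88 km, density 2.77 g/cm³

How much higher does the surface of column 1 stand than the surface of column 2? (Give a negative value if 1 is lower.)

3.95 km

For any compensation level in the mantle, the mantle terms cancel and isostasy reduces to e = (Σt_1 − Σt_2) − (Σ(ρt)_1 − Σ(ρt)_2) / ρ_m.
Σt_1 = 36.7766 km; Σt_2 = 20.88 km; Σ(ρt)_1 = 97.2778282; Σ(ρt)_2 = 57.8376 (in km·g/cm³).
e = (36.7766 − 20.88) − (97.2778282 − 57.8376) / 3.3 = 3.95 km.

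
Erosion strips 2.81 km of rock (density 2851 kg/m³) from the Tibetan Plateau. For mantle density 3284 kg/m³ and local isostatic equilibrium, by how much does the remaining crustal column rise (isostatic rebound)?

2.44 km

Unloading: uplift u = e ρ_c/ρ_m = 2.81 km × 2851/3284 = 2.44 km.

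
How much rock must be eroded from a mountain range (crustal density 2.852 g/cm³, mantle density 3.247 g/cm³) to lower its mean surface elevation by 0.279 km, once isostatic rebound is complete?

Net drop Δ = e − u = e − e ρ_c/ρ_m = e (ρ_m − ρ_c)/ρ_m.
e = Δ ρ_m/(ρ_m − ρ_c) = 0.279 km × 3.247/0.395 = 2.29 km.

2.29 km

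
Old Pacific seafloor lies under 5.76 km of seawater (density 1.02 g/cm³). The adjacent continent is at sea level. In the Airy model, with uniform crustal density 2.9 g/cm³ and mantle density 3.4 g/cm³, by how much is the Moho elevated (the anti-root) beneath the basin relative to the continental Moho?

For local isostatic compensation: replacing crust with seawater at the top is compensated by replacing crust with mantle at the base: d (ρ_c − ρ_w) = a (ρ_m − ρ_c).
a = d (ρ_c − ρ_w)/(ρ_m − ρ_c) = 5.76 km × 1.88/0.5 = 21.7 km.

21.7 km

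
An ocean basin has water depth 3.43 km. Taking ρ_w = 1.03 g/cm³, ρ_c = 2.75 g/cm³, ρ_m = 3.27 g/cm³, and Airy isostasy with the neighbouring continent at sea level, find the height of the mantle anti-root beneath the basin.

By Archimedes' principle applied to the lithosphere: replacing crust with seawater at the top is compensated by replacing crust with mantle at the base: d (ρ_c − ρ_w) = a (ρ_m − ρ_c).
a = d (ρ_c − ρ_w)/(ρ_m − ρ_c) = 3.43 km × 1.72/0.52 = 11.3 km.

11.3 km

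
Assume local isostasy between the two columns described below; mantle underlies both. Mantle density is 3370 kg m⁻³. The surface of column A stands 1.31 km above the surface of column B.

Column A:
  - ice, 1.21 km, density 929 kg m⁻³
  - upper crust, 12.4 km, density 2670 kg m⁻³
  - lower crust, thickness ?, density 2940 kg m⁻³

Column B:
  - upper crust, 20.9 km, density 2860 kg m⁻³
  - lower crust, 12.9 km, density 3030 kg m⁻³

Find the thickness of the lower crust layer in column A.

18.2 km

Take the compensation level at the base of the deeper column (depth z_c below the surface of column A) and equate Σ ρ_i t_i down to z_c; mantle fills any gap and the z_c terms cancel.
Column A: 1.21×929 + 12.4×2670 + x×2940 + (z_c − 13.61 − x)×3370
Column B: 1.31×0 + 20.9×2860 + 12.9×3030 + (z_c − 1.31 − 33.8)×3370
The z_c×3370 term appears on both sides and cancels. Collect the known terms of each column as K = Σ(ρt)_known − 3370 × (depth of known layers): K_A = 34232.09 − 3370×13.61 = −11633.61; K_B = 98861 − 3370×(1.31 + 33.8) = −19459.7.
Balance: K_A − x×(3370 − 2940) = K_B, so x = (K_A − K_B)/(3370 − 2940) = 7826.09/430 = 18.2 km.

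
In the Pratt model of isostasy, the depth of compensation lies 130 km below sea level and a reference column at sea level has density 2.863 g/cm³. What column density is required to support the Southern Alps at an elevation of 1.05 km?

2.84 g/cm³

Pratt balance: ρ_ref D = ρ (D + h).
ρ = ρ_ref D/(D + h) = 2.863 × 130 km/(130 km + 1.05 km) = 2.84 g/cm³.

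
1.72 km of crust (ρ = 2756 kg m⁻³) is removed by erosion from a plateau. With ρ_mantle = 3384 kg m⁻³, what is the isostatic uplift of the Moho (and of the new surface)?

Unloading: uplift u = e ρ_c/ρ_m = 1.72 km × 2756/3384 = 1.4 km.

1.4 km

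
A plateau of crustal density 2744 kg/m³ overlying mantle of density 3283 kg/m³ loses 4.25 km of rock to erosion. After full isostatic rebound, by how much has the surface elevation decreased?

Rebound u = e ρ_c/ρ_m = 4.25 km × 2744/3283 = 3.552 km.
Net surface drop = e − u = 4.25 km − 3.552 km = e (ρ_m − ρ_c)/ρ_m = 0.698 km.

0.698 km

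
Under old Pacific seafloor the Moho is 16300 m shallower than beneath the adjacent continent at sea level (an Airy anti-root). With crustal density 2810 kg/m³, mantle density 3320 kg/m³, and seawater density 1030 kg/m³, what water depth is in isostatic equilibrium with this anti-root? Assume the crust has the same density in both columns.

4670 m

Replacing a thickness d of crust by seawater at the top must be balanced by replacing crust with mantle at the base: d (ρ_c − ρ_w) = a (ρ_m − ρ_c).
d = a (ρ_m − ρ_c)/(ρ_c − ρ_w) = 16300 m × 510/1780 = 4670 m.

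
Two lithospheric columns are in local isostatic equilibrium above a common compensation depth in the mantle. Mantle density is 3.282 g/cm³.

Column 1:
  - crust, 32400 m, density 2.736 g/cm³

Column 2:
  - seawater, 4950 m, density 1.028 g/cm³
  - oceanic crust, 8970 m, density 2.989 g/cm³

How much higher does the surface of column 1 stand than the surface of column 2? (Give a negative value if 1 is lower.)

1190 m

For any compensation level in the mantle, the mantle terms cancel and isostasy reduces to e = (Σt_1 − Σt_2) − (Σ(ρt)_1 − Σ(ρt)_2) / ρ_m.
Σt_1 = 32400 m; Σt_2 = 13920 m; Σ(ρt)_1 = 88646.4; Σ(ρt)_2 = 31899.93 (in m·g/cm³).
e = (32400 − 13920) − (88646.4 − 31899.93) / 3.282 = 1190 m.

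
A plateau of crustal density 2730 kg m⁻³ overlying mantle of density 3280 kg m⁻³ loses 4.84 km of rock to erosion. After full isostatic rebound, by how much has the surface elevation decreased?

0.812 km

Rebound u = e ρ_c/ρ_m = 4.84 km × 2730/3280 = 4.028 km.
Net surface drop = e − u = 4.84 km − 4.028 km = e (ρ_m − ρ_c)/ρ_m = 0.812 km.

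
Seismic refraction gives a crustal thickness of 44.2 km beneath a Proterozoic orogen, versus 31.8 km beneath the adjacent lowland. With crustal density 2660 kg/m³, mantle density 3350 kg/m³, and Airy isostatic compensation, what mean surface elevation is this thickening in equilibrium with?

2.55 km

Excess crust Δ = 44.2 km − 31.8 km = 12.4 km, split between elevation h and root r with h + r = Δ.
Airy balance ρ_c h = (ρ_m − ρ_c) r gives r = h ρ_c/(ρ_m − ρ_c), so h (1 + ρ_c/(ρ_m − ρ_c)) = Δ, i.e. h = Δ (ρ_m − ρ_c)/ρ_m.
h = 12.4 km × 690/3350 = 2.55 km.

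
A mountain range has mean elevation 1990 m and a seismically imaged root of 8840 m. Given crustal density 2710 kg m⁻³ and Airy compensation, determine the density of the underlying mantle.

Airy balance: ρ_c h = (ρ_m − ρ_c) r → ρ_m = ρ_c (1 + h/r).
ρ_m = 2710 × (1 + 1990 m/8840 m) = 3320 kg m⁻³.

3320 kg m⁻³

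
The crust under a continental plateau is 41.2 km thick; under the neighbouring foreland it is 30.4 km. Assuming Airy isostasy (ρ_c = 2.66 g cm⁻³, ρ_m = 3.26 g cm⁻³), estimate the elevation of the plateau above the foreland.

1.99 km

Excess crust Δ = 41.2 km − 30.4 km = 10.8 km, split between elevation h and root r with h + r = Δ.
Airy balance ρ_c h = (ρ_m − ρ_c) r gives r = h ρ_c/(ρ_m − ρ_c), so h (1 + ρ_c/(ρ_m − ρ_c)) = Δ, i.e. h = Δ (ρ_m − ρ_c)/ρ_m.
h = 10.8 km × 0.6/3.26 = 1.99 km.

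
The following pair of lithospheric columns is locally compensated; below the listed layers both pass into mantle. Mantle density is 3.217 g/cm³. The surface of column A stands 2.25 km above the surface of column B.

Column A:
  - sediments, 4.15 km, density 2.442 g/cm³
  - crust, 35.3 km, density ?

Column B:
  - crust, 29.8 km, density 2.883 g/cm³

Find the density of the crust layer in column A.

2.82 g/cm³

Take the compensation level at the base of the deeper column (depth z_c below the surface of column A) and equate Σ ρ_i t_i down to z_c; mantle fills any gap and the z_c terms cancel.
Column A: 4.15×2.442 + 35.3×ρ + (z_c − 39.45)×3.217
Column B: 2.25×0 + 29.8×2.883 + (z_c − 2.25 − 29.8)×3.217
The z_c×3.217 term appears on both sides and cancels. Collect the known terms of each column as K = Σ(ρt)_known − 3.217 × (depth of known layers): K_A = 10.1343 − 3.217×39.45 = −116.77635; K_B = 85.9134 − 3.217×(2.25 + 29.8) = −17.19145.
Balance: K_A + 35.3×ρ = K_B, so ρ = (K_B − K_A)/35.3 = 99.5849/35.3 = 2.82 g/cm³.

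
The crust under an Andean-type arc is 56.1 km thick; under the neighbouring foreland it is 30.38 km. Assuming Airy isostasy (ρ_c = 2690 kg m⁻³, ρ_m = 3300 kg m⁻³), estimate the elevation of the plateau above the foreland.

Excess crust Δ = 56.1 km − 30.38 km = 25.72 km, split between elevation h and root r with h + r = Δ.
Airy balance ρ_c h = (ρ_m − ρ_c) r gives r = h ρ_c/(ρ_m − ρ_c), so h (1 + ρ_c/(ρ_m − ρ_c)) = Δ, i.e. h = Δ (ρ_m − ρ_c)/ρ_m.
h = 25.72 km × 610/3300 = 4.75 km.

4.75 km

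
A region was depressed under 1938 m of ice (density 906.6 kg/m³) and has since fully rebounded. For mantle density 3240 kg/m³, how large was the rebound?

542 m

Removing the load lets mantle flow back in; uplift u satisfies ρ_ice t = ρ_m u.
u = t ρ_ice/ρ_m = 1938 m × 906.6/3240 = 542 m.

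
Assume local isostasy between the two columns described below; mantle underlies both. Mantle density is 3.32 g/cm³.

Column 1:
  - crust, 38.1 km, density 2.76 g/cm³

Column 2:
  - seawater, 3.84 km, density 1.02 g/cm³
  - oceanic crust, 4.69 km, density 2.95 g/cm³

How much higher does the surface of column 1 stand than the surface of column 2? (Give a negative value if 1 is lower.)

For any compensation level in the mantle, the mantle terms cancel and isostasy reduces to e = (Σt_1 − Σt_2) − (Σ(ρt)_1 − Σ(ρt)_2) / ρ_m.
Σt_1 = 38.1 km; Σt_2 = 8.53 km; Σ(ρt)_1 = 105.156; Σ(ρt)_2 = 17.7523 (in km·g/cm³).
e = (38.1 − 8.53) − (105.156 − 17.7523) / 3.32 = 3.24 km.

3.24 km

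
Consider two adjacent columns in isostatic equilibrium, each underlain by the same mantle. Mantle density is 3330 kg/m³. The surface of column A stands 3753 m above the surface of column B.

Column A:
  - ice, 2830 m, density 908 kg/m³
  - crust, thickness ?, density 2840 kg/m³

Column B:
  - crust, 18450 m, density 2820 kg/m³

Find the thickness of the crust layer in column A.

Take the compensation level at the base of the deeper column (depth z_c below the surface of column A) and equate Σ ρ_i t_i down to z_c; mantle fills any gap and the z_c terms cancel.
Column A: 2830×908 + x×2840 + (z_c − 2830 − x)×3330
Column B: 3753×0 + 18450×2820 + (z_c − 3753 − 18450)×3330
The z_c×3330 term appears on both sides and cancels. Collect the known terms of each column as K = Σ(ρt)_known − 3330 × (depth of known layers): K_A = 2569640 − 3330×2830 = −6854260; K_B = 52029000 − 3330×(3753 + 18450) = −21906990.
Balance: K_A − x×(3330 − 2840) = K_B, so x = (K_A − K_B)/(3330 − 2840) = 15052700/490 = 30700 m.

30700 m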